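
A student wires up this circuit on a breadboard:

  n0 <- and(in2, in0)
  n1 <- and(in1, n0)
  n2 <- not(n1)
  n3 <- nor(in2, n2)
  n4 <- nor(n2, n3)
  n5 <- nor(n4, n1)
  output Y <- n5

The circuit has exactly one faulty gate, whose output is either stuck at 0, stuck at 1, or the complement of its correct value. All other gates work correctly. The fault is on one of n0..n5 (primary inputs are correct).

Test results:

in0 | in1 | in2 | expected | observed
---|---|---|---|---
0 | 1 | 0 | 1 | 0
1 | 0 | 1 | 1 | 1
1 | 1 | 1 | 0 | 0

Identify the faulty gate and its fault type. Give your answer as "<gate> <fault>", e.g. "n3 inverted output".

n0 stuck-at-1

Fault-free values for test 1 (in0=0, in1=1, in2=0): n0=0, n1=0, n2=1, n3=0, n4=0, n5=1, giving Y=1. Observed 0.
Test 1: faults giving observed 0 are {n0 stuck-at-1, n0 inverted output, n1 stuck-at-1, n1 inverted output, n4 stuck-at-1, n4 inverted output, n5 stuck-at-0, n5 inverted output}.
Test 2 (in0=1, in1=0, in2=1): fault-free n0=1, n1=0, n2=1, n3=0, n4=0, n5=1 → 1; observed 1. Eliminates n1 stuck-at-1, n1 inverted output, n4 stuck-at-1, n4 inverted output, n5 stuck-at-0, n5 inverted output.
Test 3 (in0=1, in1=1, in2=1): fault-free n0=1, n1=1, n2=0, n3=0, n4=1, n5=0 → 0; observed 0. Eliminates n0 inverted output.
Only n0 stuck-at-1 is consistent with every test.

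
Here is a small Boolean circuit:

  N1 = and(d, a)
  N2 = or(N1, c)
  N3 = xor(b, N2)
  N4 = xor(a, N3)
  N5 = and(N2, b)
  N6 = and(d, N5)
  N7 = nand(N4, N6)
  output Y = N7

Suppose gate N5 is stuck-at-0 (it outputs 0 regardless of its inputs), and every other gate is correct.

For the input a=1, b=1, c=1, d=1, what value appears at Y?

1

Propagate with N5 forced: N1=1, N2=1, N3=0, N4=1, N5=0 [stuck-at-0], N6=0, N7=1.
So Y = 1. (Without the fault it would be 0.)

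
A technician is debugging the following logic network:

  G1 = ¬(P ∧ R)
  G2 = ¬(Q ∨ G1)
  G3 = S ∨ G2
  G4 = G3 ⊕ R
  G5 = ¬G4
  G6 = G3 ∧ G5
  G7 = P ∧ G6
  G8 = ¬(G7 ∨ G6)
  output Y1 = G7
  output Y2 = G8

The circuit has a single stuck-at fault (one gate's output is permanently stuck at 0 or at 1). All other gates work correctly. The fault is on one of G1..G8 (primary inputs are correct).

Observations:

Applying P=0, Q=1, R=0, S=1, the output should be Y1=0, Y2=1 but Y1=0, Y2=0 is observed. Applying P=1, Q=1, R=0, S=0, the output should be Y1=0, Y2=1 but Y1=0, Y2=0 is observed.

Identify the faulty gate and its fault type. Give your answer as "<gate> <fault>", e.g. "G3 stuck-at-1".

G8 stuck-at-0

Fault-free values for test 1 (P=0, Q=1, R=0, S=1): G1=1, G2=0, G3=1, G4=1, G5=0, G6=0, G7=0, G8=1, giving Y1=0, Y2=1. Observed Y1=0, Y2=0.
Test 1: faults giving observed Y1=0, Y2=0 are {G4 stuck-at-0, G5 stuck-at-1, G6 stuck-at-1, G8 stuck-at-0}.
Test 2 (P=1, Q=1, R=0, S=0): fault-free G1=1, G2=0, G3=0, G4=0, G5=1, G6=0, G7=0, G8=1 → Y1=0, Y2=1; observed Y1=0, Y2=0. Eliminates G4 stuck-at-0, G5 stuck-at-1, G6 stuck-at-1.
Only G8 stuck-at-0 is consistent with every test.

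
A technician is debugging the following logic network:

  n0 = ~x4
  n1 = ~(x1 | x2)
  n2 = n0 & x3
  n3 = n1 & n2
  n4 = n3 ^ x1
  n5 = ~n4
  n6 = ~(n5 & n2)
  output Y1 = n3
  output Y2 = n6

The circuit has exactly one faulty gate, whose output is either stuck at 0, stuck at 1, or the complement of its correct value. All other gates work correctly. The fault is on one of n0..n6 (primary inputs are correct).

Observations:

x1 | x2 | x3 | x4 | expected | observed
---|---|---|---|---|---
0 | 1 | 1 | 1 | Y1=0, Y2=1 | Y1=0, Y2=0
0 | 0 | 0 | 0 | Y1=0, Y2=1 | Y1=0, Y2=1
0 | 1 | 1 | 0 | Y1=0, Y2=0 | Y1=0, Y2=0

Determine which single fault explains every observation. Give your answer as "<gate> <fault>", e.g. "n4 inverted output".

Fault-free values for test 1 (x1=0, x2=1, x3=1, x4=1): n0=0, n1=0, n2=0, n3=0, n4=0, n5=1, n6=1, giving Y1=0, Y2=1. Observed Y1=0, Y2=0.
Test 1: faults giving observed Y1=0, Y2=0 are {n0 stuck-at-1, n0 inverted output, n2 stuck-at-1, n2 inverted output, n6 stuck-at-0, n6 inverted output}.
Test 2 (x1=0, x2=0, x3=0, x4=0): fault-free n0=1, n1=1, n2=0, n3=0, n4=0, n5=1, n6=1 → Y1=0, Y2=1; observed Y1=0, Y2=1. Eliminates n2 stuck-at-1, n2 inverted output, n6 stuck-at-0, n6 inverted output.
Test 3 (x1=0, x2=1, x3=1, x4=0): fault-free n0=1, n1=0, n2=1, n3=0, n4=0, n5=1, n6=0 → Y1=0, Y2=0; observed Y1=0, Y2=0. Eliminates n0 inverted output.
Only n0 stuck-at-1 is consistent with every test.

n0 stuck-at-1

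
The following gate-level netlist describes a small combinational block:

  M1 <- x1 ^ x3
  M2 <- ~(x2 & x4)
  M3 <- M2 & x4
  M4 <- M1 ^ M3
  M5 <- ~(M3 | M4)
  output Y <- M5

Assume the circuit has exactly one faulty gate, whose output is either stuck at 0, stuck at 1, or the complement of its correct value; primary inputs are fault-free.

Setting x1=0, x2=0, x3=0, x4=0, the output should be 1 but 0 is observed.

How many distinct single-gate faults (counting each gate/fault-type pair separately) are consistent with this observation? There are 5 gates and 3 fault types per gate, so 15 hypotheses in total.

Fault-free: M1=0, M2=1, M3=0, M4=0, M5=1 → 1. Observed 0.
  M1: stuck-at-1, inverted output ✓; others ✗
  M2: none of the 3 fault types match ✗
  M3: stuck-at-1, inverted output ✓; others ✗
  M4: stuck-at-1, inverted output ✓; others ✗
  M5: stuck-at-0, inverted output ✓; others ✗
Consistent faults: {M1 stuck-at-1, M1 inverted output, M3 stuck-at-1, M3 inverted output, M4 stuck-at-1, M4 inverted output, M5 stuck-at-0, M5 inverted output} — 8 in all.

8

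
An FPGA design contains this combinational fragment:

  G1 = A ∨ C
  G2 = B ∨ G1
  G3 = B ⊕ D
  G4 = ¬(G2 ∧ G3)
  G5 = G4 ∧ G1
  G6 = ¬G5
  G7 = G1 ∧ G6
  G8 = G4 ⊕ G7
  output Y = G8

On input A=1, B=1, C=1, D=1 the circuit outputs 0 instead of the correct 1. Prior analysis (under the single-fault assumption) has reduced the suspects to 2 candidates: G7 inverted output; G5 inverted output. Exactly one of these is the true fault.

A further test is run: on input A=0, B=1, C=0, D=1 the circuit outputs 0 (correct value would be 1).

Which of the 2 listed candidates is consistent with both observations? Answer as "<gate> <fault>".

G7 inverted output

Evaluate each candidate on input A=0, B=1, C=0, D=1:
  G7 inverted output: G1=0, G2=1, G3=0, G4=1, G5=0, G6=1, G7=1 [inverted output], G8=0 → 0 — matches
  G5 inverted output: G1=0, G2=1, G3=0, G4=1, G5=1 [inverted output], G6=0, G7=0, G8=1 → 1 — eliminated
Only G7 inverted output reproduces the observed 0.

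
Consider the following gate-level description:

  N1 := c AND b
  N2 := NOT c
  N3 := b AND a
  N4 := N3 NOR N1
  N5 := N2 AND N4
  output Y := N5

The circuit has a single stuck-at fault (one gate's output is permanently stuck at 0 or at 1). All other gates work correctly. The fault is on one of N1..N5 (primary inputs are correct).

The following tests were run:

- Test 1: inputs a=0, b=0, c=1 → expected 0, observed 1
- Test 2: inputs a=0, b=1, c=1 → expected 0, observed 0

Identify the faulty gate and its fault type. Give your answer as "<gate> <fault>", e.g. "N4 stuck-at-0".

N2 stuck-at-1

Fault-free values for test 1 (a=0, b=0, c=1): N1=0, N2=0, N3=0, N4=1, N5=0, giving Y=0. Observed 1.
Test 1: faults giving observed 1 are {N2 stuck-at-1, N5 stuck-at-1}.
Test 2 (a=0, b=1, c=1): fault-free N1=1, N2=0, N3=0, N4=0, N5=0 → 0; observed 0. Eliminates N5 stuck-at-1.
Only N2 stuck-at-1 is consistent with every test.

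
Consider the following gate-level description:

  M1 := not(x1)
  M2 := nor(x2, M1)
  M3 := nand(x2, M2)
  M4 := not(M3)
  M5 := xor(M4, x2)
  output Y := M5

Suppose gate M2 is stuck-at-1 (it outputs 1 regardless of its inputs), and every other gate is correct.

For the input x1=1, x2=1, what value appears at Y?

Propagate with M2 forced: M1=0, M2=1 [stuck-at-1], M3=0, M4=1, M5=0.
So Y = 0. (Without the fault it would be 1.)

0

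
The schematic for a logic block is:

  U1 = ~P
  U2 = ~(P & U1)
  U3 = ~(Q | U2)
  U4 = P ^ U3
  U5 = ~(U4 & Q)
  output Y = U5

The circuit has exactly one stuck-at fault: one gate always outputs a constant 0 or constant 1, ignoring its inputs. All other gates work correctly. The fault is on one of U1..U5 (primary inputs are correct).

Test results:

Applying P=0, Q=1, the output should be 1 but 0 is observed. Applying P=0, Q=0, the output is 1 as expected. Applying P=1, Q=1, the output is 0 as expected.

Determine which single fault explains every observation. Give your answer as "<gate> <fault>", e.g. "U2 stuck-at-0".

U4 stuck-at-1

Fault-free values for test 1 (P=0, Q=1): U1=1, U2=1, U3=0, U4=0, U5=1, giving Y=1. Observed 0.
Test 1: faults giving observed 0 are {U3 stuck-at-1, U4 stuck-at-1, U5 stuck-at-0}.
Test 2 (P=0, Q=0): fault-free U1=1, U2=1, U3=0, U4=0, U5=1 → 1; observed 1. Eliminates U5 stuck-at-0.
Test 3 (P=1, Q=1): fault-free U1=0, U2=1, U3=0, U4=1, U5=0 → 0; observed 0. Eliminates U3 stuck-at-1.
Only U4 stuck-at-1 is consistent with every test.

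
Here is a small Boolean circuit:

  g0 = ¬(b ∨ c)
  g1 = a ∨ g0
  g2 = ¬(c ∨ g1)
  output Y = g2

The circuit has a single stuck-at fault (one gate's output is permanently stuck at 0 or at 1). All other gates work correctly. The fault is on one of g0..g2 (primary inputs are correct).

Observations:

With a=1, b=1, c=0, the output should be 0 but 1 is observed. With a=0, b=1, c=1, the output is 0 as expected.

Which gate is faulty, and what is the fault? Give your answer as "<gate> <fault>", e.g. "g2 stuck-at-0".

Fault-free values for test 1 (a=1, b=1, c=0): g0=0, g1=1, g2=0, giving Y=0. Observed 1.
Test 1: faults giving observed 1 are {g1 stuck-at-0, g2 stuck-at-1}.
Test 2 (a=0, b=1, c=1): fault-free g0=0, g1=0, g2=0 → 0; observed 0. Eliminates g2 stuck-at-1.
Only g1 stuck-at-0 is consistent with every test.

g1 stuck-at-0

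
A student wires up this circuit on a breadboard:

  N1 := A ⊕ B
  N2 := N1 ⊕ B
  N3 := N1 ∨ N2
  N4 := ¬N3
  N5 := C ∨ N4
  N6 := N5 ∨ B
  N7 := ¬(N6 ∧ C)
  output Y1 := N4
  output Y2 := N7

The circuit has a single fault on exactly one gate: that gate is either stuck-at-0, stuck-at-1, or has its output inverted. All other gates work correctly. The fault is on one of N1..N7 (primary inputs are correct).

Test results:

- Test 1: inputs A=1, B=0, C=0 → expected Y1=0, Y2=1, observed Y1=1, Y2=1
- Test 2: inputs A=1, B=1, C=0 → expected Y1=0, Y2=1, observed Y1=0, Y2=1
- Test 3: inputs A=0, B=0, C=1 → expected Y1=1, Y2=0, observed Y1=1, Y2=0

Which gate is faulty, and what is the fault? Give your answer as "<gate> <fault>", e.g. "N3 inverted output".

N1 stuck-at-0

Fault-free values for test 1 (A=1, B=0, C=0): N1=1, N2=1, N3=1, N4=0, N5=0, N6=0, N7=1, giving Y1=0, Y2=1. Observed Y1=1, Y2=1.
Test 1: faults giving observed Y1=1, Y2=1 are {N1 stuck-at-0, N1 inverted output, N3 stuck-at-0, N3 inverted output, N4 stuck-at-1, N4 inverted output}.
Test 2 (A=1, B=1, C=0): fault-free N1=0, N2=1, N3=1, N4=0, N5=0, N6=1, N7=1 → Y1=0, Y2=1; observed Y1=0, Y2=1. Eliminates N3 stuck-at-0, N3 inverted output, N4 stuck-at-1, N4 inverted output.
Test 3 (A=0, B=0, C=1): fault-free N1=0, N2=0, N3=0, N4=1, N5=1, N6=1, N7=0 → Y1=1, Y2=0; observed Y1=1, Y2=0. Eliminates N1 inverted output.
Only N1 stuck-at-0 is consistent with every test.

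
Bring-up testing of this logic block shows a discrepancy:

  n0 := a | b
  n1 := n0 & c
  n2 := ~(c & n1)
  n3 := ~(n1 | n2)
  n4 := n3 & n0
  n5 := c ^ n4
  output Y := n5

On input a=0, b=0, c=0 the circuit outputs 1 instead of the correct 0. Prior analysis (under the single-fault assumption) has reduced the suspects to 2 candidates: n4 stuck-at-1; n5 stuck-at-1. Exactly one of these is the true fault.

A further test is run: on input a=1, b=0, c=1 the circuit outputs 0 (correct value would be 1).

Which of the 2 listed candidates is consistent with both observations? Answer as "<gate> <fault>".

n4 stuck-at-1

Evaluate each candidate on input a=1, b=0, c=1:
  n4 stuck-at-1: n0=1, n1=1, n2=0, n3=0, n4=1 [stuck-at-1], n5=0 → 0 — matches
  n5 stuck-at-1: n0=1, n1=1, n2=0, n3=0, n4=0, n5=1 [stuck-at-1] → 1 — eliminated
Only n4 stuck-at-1 reproduces the observed 0.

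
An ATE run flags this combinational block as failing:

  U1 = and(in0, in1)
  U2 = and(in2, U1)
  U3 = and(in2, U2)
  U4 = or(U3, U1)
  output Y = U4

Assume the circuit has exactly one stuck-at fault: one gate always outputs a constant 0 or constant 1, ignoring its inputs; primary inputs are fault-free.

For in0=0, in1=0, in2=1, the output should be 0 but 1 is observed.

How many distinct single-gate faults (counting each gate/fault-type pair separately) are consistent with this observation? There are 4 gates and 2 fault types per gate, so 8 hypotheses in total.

Fault-free: U1=0, U2=0, U3=0, U4=0 → 0. Observed 1.
  U1 stuck-at-0: output 0 ✗
  U1 stuck-at-1: output 1 ✓
  U2 stuck-at-0: output 0 ✗
  U2 stuck-at-1: output 1 ✓
  U3 stuck-at-0: output 0 ✗
  U3 stuck-at-1: output 1 ✓
  U4 stuck-at-0: output 0 ✗
  U4 stuck-at-1: output 1 ✓
Consistent faults: {U1 stuck-at-1, U2 stuck-at-1, U3 stuck-at-1, U4 stuck-at-1} — 4 in all.

4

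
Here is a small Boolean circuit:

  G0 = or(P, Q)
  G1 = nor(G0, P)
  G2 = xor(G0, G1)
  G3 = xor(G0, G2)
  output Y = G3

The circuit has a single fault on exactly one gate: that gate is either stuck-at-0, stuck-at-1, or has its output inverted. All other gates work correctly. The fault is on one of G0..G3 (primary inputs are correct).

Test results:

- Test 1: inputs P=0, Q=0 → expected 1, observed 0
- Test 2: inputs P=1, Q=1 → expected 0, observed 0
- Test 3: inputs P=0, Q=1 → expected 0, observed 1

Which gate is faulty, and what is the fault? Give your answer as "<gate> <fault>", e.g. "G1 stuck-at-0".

Fault-free values for test 1 (P=0, Q=0): G0=0, G1=1, G2=1, G3=1, giving Y=1. Observed 0.
Test 1: faults giving observed 0 are {G0 stuck-at-1, G0 inverted output, G1 stuck-at-0, G1 inverted output, G2 stuck-at-0, G2 inverted output, G3 stuck-at-0, G3 inverted output}.
Test 2 (P=1, Q=1): fault-free G0=1, G1=0, G2=1, G3=0 → 0; observed 0. Eliminates G1 inverted output, G2 stuck-at-0, G2 inverted output, G3 inverted output.
Test 3 (P=0, Q=1): fault-free G0=1, G1=0, G2=1, G3=0 → 0; observed 1. Eliminates G0 stuck-at-1, G1 stuck-at-0, G3 stuck-at-0.
Only G0 inverted output is consistent with every test.

G0 inverted output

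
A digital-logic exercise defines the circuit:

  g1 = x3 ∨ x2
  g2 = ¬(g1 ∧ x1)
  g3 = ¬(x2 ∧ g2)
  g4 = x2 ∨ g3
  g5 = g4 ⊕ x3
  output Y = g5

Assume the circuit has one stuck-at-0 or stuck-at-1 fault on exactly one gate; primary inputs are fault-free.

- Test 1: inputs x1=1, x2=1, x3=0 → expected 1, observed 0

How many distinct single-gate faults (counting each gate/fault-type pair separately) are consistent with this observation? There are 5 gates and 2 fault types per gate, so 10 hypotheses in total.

2

Fault-free: g1=1, g2=0, g3=1, g4=1, g5=1 → 1. Observed 0.
  g1 stuck-at-0: output 1 ✗
  g1 stuck-at-1: output 1 ✗
  g2 stuck-at-0: output 1 ✗
  g2 stuck-at-1: output 1 ✗
  g3 stuck-at-0: output 1 ✗
  g3 stuck-at-1: output 1 ✗
  g4 stuck-at-0: output 0 ✓
  g4 stuck-at-1: output 1 ✗
  g5 stuck-at-0: output 0 ✓
  g5 stuck-at-1: output 1 ✗
Consistent faults: {g4 stuck-at-0, g5 stuck-at-0} — 2 in all.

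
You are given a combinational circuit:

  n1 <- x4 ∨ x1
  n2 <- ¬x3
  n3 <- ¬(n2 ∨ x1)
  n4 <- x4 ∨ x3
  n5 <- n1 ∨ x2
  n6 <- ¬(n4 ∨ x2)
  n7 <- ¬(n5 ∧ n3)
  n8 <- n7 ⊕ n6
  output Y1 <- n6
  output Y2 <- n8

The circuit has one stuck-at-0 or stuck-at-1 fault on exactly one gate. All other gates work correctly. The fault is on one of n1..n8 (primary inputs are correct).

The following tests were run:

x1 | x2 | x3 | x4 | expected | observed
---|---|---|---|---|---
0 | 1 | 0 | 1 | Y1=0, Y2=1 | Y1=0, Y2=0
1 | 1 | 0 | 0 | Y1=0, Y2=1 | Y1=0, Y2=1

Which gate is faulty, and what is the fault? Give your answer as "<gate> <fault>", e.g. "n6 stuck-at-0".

Fault-free values for test 1 (x1=0, x2=1, x3=0, x4=1): n1=1, n2=1, n3=0, n4=1, n5=1, n6=0, n7=1, n8=1, giving Y1=0, Y2=1. Observed Y1=0, Y2=0.
Test 1: faults giving observed Y1=0, Y2=0 are {n2 stuck-at-0, n3 stuck-at-1, n7 stuck-at-0, n8 stuck-at-0}.
Test 2 (x1=1, x2=1, x3=0, x4=0): fault-free n1=1, n2=1, n3=0, n4=0, n5=1, n6=0, n7=1, n8=1 → Y1=0, Y2=1; observed Y1=0, Y2=1. Eliminates n3 stuck-at-1, n7 stuck-at-0, n8 stuck-at-0.
Only n2 stuck-at-0 is consistent with every test.

n2 stuck-at-0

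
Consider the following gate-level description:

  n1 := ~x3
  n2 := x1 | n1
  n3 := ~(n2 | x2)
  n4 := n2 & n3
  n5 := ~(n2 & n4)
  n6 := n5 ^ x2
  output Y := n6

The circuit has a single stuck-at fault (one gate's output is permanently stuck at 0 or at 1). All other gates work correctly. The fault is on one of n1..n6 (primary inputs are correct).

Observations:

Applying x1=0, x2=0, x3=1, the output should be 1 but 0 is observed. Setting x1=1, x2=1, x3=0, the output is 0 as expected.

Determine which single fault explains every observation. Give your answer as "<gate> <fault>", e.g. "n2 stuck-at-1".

n6 stuck-at-0

Fault-free values for test 1 (x1=0, x2=0, x3=1): n1=0, n2=0, n3=1, n4=0, n5=1, n6=1, giving Y=1. Observed 0.
Test 1: faults giving observed 0 are {n5 stuck-at-0, n6 stuck-at-0}.
Test 2 (x1=1, x2=1, x3=0): fault-free n1=1, n2=1, n3=0, n4=0, n5=1, n6=0 → 0; observed 0. Eliminates n5 stuck-at-0.
Only n6 stuck-at-0 is consistent with every test.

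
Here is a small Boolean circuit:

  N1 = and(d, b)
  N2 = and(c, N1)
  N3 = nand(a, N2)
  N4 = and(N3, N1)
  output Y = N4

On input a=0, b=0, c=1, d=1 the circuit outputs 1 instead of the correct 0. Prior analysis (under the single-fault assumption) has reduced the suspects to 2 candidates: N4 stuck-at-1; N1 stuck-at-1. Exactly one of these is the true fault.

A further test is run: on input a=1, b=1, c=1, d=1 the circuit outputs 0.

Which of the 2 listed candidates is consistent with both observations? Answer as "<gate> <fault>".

N1 stuck-at-1

Evaluate each candidate on input a=1, b=1, c=1, d=1:
  N4 stuck-at-1: N1=1, N2=1, N3=0, N4=1 [stuck-at-1] → 1 — eliminated
  N1 stuck-at-1: N1=1 [stuck-at-1], N2=1, N3=0, N4=0 → 0 — matches
Only N1 stuck-at-1 reproduces the observed 0.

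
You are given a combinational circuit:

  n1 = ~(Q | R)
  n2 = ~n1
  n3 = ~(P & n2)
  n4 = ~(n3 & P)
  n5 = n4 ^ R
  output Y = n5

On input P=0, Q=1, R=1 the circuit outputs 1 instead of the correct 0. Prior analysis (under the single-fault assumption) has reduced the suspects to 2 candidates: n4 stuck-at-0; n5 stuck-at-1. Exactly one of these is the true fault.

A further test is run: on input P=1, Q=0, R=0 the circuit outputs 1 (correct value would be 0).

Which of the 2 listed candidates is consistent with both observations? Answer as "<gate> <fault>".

n5 stuck-at-1

Evaluate each candidate on input P=1, Q=0, R=0:
  n4 stuck-at-0: n1=1, n2=0, n3=1, n4=0 [stuck-at-0], n5=0 → 0 — eliminated
  n5 stuck-at-1: n1=1, n2=0, n3=1, n4=0, n5=1 [stuck-at-1] → 1 — matches
Only n5 stuck-at-1 reproduces the observed 1.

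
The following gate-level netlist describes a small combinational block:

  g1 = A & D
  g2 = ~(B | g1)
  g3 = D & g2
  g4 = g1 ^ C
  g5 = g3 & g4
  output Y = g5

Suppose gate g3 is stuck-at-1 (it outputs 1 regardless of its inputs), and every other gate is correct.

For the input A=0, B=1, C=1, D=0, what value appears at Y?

Propagate with g3 forced: g1=0, g2=0, g3=1 [stuck-at-1], g4=1, g5=1.
So Y = 1. (Without the fault it would be 0.)

1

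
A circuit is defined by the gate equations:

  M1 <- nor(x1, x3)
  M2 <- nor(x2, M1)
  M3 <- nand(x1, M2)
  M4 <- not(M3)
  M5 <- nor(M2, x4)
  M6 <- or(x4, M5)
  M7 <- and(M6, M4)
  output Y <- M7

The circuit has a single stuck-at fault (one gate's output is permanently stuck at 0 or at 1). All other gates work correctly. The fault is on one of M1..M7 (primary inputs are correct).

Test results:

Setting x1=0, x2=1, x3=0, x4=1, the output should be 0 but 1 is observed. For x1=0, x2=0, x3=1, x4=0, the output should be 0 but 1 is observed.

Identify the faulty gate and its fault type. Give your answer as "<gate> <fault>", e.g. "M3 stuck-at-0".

M7 stuck-at-1

Fault-free values for test 1 (x1=0, x2=1, x3=0, x4=1): M1=1, M2=0, M3=1, M4=0, M5=0, M6=1, M7=0, giving Y=0. Observed 1.
Test 1: faults giving observed 1 are {M3 stuck-at-0, M4 stuck-at-1, M7 stuck-at-1}.
Test 2 (x1=0, x2=0, x3=1, x4=0): fault-free M1=0, M2=1, M3=1, M4=0, M5=0, M6=0, M7=0 → 0; observed 1. Eliminates M3 stuck-at-0, M4 stuck-at-1.
Only M7 stuck-at-1 is consistent with every test.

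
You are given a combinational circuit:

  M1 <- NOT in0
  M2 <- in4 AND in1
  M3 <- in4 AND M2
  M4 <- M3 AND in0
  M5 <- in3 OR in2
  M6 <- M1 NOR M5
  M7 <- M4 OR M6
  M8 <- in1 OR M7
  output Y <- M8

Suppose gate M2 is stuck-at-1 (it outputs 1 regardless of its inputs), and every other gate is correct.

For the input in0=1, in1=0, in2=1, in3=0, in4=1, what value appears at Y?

1

Propagate with M2 forced: M1=0, M2=1 [stuck-at-1], M3=1, M4=1, M5=1, M6=0, M7=1, M8=1.
So Y = 1. (Without the fault it would be 0.)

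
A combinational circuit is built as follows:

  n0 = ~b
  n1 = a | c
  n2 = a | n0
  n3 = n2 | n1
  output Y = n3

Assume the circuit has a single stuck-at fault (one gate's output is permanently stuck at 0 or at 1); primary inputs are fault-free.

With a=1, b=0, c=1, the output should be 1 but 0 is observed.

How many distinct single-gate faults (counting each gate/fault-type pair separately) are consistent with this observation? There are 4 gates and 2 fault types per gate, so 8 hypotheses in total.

Fault-free: n0=1, n1=1, n2=1, n3=1 → 1. Observed 0.
  n0 stuck-at-0: output 1 ✗
  n0 stuck-at-1: output 1 ✗
  n1 stuck-at-0: output 1 ✗
  n1 stuck-at-1: output 1 ✗
  n2 stuck-at-0: output 1 ✗
  n2 stuck-at-1: output 1 ✗
  n3 stuck-at-0: output 0 ✓
  n3 stuck-at-1: output 1 ✗
Consistent faults: {n3 stuck-at-0} — 1 in all.

1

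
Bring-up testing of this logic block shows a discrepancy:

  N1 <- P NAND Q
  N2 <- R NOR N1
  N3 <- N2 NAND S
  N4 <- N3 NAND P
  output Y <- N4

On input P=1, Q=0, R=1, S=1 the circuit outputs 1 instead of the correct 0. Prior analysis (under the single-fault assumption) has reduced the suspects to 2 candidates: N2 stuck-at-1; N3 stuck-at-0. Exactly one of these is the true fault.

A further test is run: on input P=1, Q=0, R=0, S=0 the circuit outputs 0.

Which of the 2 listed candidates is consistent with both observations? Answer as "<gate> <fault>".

N2 stuck-at-1

Evaluate each candidate on input P=1, Q=0, R=0, S=0:
  N2 stuck-at-1: N1=1, N2=1 [stuck-at-1], N3=1, N4=0 → 0 — matches
  N3 stuck-at-0: N1=1, N2=0, N3=0 [stuck-at-0], N4=1 → 1 — eliminated
Only N2 stuck-at-1 reproduces the observed 0.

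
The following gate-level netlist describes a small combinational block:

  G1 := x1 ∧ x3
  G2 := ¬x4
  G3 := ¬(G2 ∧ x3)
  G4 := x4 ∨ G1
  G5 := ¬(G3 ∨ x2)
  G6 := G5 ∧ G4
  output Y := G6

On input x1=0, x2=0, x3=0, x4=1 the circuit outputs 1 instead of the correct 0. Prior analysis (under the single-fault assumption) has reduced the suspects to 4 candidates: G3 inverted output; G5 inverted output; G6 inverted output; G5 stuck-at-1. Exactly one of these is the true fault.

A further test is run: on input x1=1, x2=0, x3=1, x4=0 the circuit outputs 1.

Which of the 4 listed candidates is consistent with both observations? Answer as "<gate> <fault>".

G5 stuck-at-1

Evaluate each candidate on input x1=1, x2=0, x3=1, x4=0:
  G3 inverted output: G1=1, G2=1, G3=1 [inverted output], G4=1, G5=0, G6=0 → 0 — eliminated
  G5 inverted output: G1=1, G2=1, G3=0, G4=1, G5=0 [inverted output], G6=0 → 0 — eliminated
  G6 inverted output: G1=1, G2=1, G3=0, G4=1, G5=1, G6=0 [inverted output] → 0 — eliminated
  G5 stuck-at-1: G1=1, G2=1, G3=0, G4=1, G5=1 [stuck-at-1], G6=1 → 1 — matches
Only G5 stuck-at-1 reproduces the observed 1.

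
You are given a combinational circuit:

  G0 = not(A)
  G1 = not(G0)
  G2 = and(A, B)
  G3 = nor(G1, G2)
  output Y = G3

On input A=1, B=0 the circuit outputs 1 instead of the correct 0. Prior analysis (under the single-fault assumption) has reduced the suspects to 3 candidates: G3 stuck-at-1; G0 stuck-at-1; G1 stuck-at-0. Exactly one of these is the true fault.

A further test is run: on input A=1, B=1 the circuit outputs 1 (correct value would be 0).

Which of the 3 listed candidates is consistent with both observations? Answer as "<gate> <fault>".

Evaluate each candidate on input A=1, B=1:
  G3 stuck-at-1: G0=0, G1=1, G2=1, G3=1 [stuck-at-1] → 1 — matches
  G0 stuck-at-1: G0=1 [stuck-at-1], G1=0, G2=1, G3=0 → 0 — eliminated
  G1 stuck-at-0: G0=0, G1=0 [stuck-at-0], G2=1, G3=0 → 0 — eliminated
Only G3 stuck-at-1 reproduces the observed 1.

G3 stuck-at-1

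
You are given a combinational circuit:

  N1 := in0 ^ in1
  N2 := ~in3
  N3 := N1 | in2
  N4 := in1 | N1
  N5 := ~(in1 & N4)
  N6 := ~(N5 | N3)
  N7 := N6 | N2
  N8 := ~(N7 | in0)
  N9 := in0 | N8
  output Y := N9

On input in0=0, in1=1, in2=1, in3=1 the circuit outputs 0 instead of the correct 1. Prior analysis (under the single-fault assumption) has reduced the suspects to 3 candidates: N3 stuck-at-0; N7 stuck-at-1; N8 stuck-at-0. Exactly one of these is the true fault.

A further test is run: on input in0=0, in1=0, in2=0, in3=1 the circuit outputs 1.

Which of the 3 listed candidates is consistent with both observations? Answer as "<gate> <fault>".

N3 stuck-at-0

Evaluate each candidate on input in0=0, in1=0, in2=0, in3=1:
  N3 stuck-at-0: N1=0, N2=0, N3=0 [stuck-at-0], N4=0, N5=1, N6=0, N7=0, N8=1, N9=1 → 1 — matches
  N7 stuck-at-1: N1=0, N2=0, N3=0, N4=0, N5=1, N6=0, N7=1 [stuck-at-1], N8=0, N9=0 → 0 — eliminated
  N8 stuck-at-0: N1=0, N2=0, N3=0, N4=0, N5=1, N6=0, N7=0, N8=0 [stuck-at-0], N9=0 → 0 — eliminated
Only N3 stuck-at-0 reproduces the observed 1.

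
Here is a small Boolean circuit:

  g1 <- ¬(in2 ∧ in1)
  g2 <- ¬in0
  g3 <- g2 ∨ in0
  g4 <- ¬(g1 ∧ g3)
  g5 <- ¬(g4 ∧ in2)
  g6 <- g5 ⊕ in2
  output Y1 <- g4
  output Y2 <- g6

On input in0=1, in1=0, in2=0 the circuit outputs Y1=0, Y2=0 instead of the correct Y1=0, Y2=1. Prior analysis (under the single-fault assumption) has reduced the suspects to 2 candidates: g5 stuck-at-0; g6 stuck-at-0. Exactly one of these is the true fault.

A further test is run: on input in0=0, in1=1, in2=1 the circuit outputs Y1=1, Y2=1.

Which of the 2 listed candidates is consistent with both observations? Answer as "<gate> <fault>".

g5 stuck-at-0

Evaluate each candidate on input in0=0, in1=1, in2=1:
  g5 stuck-at-0: g1=0, g2=1, g3=1, g4=1, g5=0 [stuck-at-0], g6=1 → Y1=1, Y2=1 — matches
  g6 stuck-at-0: g1=0, g2=1, g3=1, g4=1, g5=0, g6=0 [stuck-at-0] → Y1=1, Y2=0 — eliminated
Only g5 stuck-at-0 reproduces the observed Y1=1, Y2=1.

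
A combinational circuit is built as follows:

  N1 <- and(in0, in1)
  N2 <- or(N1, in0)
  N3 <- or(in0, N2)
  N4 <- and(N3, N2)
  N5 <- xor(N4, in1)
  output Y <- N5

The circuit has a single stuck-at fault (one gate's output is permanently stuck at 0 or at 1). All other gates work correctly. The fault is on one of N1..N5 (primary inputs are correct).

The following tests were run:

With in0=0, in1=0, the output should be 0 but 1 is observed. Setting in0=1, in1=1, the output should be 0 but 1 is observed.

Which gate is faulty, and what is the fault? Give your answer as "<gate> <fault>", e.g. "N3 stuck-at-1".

Fault-free values for test 1 (in0=0, in1=0): N1=0, N2=0, N3=0, N4=0, N5=0, giving Y=0. Observed 1.
Test 1: faults giving observed 1 are {N1 stuck-at-1, N2 stuck-at-1, N4 stuck-at-1, N5 stuck-at-1}.
Test 2 (in0=1, in1=1): fault-free N1=1, N2=1, N3=1, N4=1, N5=0 → 0; observed 1. Eliminates N1 stuck-at-1, N2 stuck-at-1, N4 stuck-at-1.
Only N5 stuck-at-1 is consistent with every test.

N5 stuck-at-1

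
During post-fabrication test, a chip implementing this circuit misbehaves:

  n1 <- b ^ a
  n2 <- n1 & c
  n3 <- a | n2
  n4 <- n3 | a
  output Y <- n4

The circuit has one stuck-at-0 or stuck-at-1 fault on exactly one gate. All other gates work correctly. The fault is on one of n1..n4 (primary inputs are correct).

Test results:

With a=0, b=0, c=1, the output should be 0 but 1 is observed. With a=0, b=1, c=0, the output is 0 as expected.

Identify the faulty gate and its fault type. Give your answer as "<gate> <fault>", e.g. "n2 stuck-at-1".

Fault-free values for test 1 (a=0, b=0, c=1): n1=0, n2=0, n3=0, n4=0, giving Y=0. Observed 1.
Test 1: faults giving observed 1 are {n1 stuck-at-1, n2 stuck-at-1, n3 stuck-at-1, n4 stuck-at-1}.
Test 2 (a=0, b=1, c=0): fault-free n1=1, n2=0, n3=0, n4=0 → 0; observed 0. Eliminates n2 stuck-at-1, n3 stuck-at-1, n4 stuck-at-1.
Only n1 stuck-at-1 is consistent with every test.

n1 stuck-at-1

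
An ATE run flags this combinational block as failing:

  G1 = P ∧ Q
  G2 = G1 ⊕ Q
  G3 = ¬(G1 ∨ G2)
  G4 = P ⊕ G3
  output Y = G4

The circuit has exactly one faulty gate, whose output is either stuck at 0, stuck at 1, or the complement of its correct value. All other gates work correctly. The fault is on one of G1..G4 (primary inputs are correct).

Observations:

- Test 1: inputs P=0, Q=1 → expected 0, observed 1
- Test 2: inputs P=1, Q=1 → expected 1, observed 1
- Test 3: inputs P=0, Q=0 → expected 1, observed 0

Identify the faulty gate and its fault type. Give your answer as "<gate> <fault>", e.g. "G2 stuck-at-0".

G2 inverted output

Fault-free values for test 1 (P=0, Q=1): G1=0, G2=1, G3=0, G4=0, giving Y=0. Observed 1.
Test 1: faults giving observed 1 are {G2 stuck-at-0, G2 inverted output, G3 stuck-at-1, G3 inverted output, G4 stuck-at-1, G4 inverted output}.
Test 2 (P=1, Q=1): fault-free G1=1, G2=0, G3=0, G4=1 → 1; observed 1. Eliminates G3 stuck-at-1, G3 inverted output, G4 inverted output.
Test 3 (P=0, Q=0): fault-free G1=0, G2=0, G3=1, G4=1 → 1; observed 0. Eliminates G2 stuck-at-0, G4 stuck-at-1.
Only G2 inverted output is consistent with every test.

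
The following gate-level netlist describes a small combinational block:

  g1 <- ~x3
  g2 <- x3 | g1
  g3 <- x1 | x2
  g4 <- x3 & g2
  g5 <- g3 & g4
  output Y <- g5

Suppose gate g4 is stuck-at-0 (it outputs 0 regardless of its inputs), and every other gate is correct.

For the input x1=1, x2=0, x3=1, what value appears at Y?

0

Propagate with g4 forced: g1=0, g2=1, g3=1, g4=0 [stuck-at-0], g5=0.
So Y = 0. (Without the fault it would be 1.)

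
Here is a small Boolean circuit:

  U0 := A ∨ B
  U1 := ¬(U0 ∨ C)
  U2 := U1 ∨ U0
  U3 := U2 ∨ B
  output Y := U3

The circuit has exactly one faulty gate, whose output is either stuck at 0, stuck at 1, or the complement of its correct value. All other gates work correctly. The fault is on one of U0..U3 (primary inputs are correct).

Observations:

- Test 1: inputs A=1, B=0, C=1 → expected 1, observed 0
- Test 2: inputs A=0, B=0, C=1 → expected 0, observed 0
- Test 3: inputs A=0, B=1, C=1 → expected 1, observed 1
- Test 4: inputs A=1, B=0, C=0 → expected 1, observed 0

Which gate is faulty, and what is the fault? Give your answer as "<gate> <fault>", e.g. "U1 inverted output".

U2 stuck-at-0

Fault-free values for test 1 (A=1, B=0, C=1): U0=1, U1=0, U2=1, U3=1, giving Y=1. Observed 0.
Test 1: faults giving observed 0 are {U0 stuck-at-0, U0 inverted output, U2 stuck-at-0, U2 inverted output, U3 stuck-at-0, U3 inverted output}.
Test 2 (A=0, B=0, C=1): fault-free U0=0, U1=0, U2=0, U3=0 → 0; observed 0. Eliminates U0 inverted output, U2 inverted output, U3 inverted output.
Test 3 (A=0, B=1, C=1): fault-free U0=1, U1=0, U2=1, U3=1 → 1; observed 1. Eliminates U3 stuck-at-0.
Test 4 (A=1, B=0, C=0): fault-free U0=1, U1=0, U2=1, U3=1 → 1; observed 0. Eliminates U0 stuck-at-0.
Only U2 stuck-at-0 is consistent with every test.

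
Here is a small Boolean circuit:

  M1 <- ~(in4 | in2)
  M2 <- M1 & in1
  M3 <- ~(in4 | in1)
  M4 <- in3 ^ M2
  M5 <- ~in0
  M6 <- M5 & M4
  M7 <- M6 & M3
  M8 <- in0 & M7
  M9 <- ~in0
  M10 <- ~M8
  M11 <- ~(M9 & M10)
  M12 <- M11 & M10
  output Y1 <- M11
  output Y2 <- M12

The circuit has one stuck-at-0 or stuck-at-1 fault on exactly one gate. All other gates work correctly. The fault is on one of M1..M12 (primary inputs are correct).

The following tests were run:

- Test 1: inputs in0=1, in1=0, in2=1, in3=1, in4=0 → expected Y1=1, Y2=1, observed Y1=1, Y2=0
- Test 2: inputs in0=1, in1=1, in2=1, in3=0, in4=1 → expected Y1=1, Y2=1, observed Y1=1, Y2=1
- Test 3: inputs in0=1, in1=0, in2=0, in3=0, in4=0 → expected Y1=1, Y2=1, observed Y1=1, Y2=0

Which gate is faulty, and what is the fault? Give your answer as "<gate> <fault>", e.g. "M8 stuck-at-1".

Fault-free values for test 1 (in0=1, in1=0, in2=1, in3=1, in4=0): M1=0, M2=0, M3=1, M4=1, M5=0, M6=0, M7=0, M8=0, M9=0, M10=1, M11=1, M12=1, giving Y1=1, Y2=1. Observed Y1=1, Y2=0.
Test 1: faults giving observed Y1=1, Y2=0 are {M5 stuck-at-1, M6 stuck-at-1, M7 stuck-at-1, M8 stuck-at-1, M10 stuck-at-0, M12 stuck-at-0}.
Test 2 (in0=1, in1=1, in2=1, in3=0, in4=1): fault-free M1=0, M2=0, M3=0, M4=0, M5=0, M6=0, M7=0, M8=0, M9=0, M10=1, M11=1, M12=1 → Y1=1, Y2=1; observed Y1=1, Y2=1. Eliminates M7 stuck-at-1, M8 stuck-at-1, M10 stuck-at-0, M12 stuck-at-0.
Test 3 (in0=1, in1=0, in2=0, in3=0, in4=0): fault-free M1=1, M2=0, M3=1, M4=0, M5=0, M6=0, M7=0, M8=0, M9=0, M10=1, M11=1, M12=1 → Y1=1, Y2=1; observed Y1=1, Y2=0. Eliminates M5 stuck-at-1.
Only M6 stuck-at-1 is consistent with every test.

M6 stuck-at-1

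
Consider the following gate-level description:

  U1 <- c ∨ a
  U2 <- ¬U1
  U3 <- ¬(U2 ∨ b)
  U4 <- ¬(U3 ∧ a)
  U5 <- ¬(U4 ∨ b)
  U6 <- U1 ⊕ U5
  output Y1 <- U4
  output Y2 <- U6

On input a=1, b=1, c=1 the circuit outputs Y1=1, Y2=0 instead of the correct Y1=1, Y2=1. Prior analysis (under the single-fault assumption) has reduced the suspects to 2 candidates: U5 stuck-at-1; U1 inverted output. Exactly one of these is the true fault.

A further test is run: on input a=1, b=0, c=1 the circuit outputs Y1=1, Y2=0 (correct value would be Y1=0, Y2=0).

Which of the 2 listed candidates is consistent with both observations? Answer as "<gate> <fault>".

Evaluate each candidate on input a=1, b=0, c=1:
  U5 stuck-at-1: U1=1, U2=0, U3=1, U4=0, U5=1 [stuck-at-1], U6=0 → Y1=0, Y2=0 — eliminated
  U1 inverted output: U1=0 [inverted output], U2=1, U3=0, U4=1, U5=0, U6=0 → Y1=1, Y2=0 — matches
Only U1 inverted output reproduces the observed Y1=1, Y2=0.

U1 inverted output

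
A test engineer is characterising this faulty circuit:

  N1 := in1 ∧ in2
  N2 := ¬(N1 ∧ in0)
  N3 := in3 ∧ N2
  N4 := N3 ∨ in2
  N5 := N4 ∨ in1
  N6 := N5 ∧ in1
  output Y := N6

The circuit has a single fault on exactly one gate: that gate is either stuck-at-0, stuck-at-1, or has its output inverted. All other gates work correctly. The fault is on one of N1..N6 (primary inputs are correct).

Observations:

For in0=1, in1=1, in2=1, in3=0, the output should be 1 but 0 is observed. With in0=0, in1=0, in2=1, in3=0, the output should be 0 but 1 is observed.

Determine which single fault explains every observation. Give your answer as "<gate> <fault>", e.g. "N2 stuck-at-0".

Fault-free values for test 1 (in0=1, in1=1, in2=1, in3=0): N1=1, N2=0, N3=0, N4=1, N5=1, N6=1, giving Y=1. Observed 0.
Test 1: faults giving observed 0 are {N5 stuck-at-0, N5 inverted output, N6 stuck-at-0, N6 inverted output}.
Test 2 (in0=0, in1=0, in2=1, in3=0): fault-free N1=0, N2=1, N3=0, N4=1, N5=1, N6=0 → 0; observed 1. Eliminates N5 stuck-at-0, N5 inverted output, N6 stuck-at-0.
Only N6 inverted output is consistent with every test.

N6 inverted output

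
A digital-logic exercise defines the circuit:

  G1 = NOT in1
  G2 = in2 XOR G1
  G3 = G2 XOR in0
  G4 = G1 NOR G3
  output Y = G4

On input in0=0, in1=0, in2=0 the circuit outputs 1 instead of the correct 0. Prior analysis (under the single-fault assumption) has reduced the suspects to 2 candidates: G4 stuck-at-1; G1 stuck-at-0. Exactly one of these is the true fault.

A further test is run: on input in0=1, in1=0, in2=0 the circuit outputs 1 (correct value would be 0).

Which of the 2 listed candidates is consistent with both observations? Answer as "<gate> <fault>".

G4 stuck-at-1

Evaluate each candidate on input in0=1, in1=0, in2=0:
  G4 stuck-at-1: G1=1, G2=1, G3=0, G4=1 [stuck-at-1] → 1 — matches
  G1 stuck-at-0: G1=0 [stuck-at-0], G2=0, G3=1, G4=0 → 0 — eliminated
Only G4 stuck-at-1 reproduces the observed 1.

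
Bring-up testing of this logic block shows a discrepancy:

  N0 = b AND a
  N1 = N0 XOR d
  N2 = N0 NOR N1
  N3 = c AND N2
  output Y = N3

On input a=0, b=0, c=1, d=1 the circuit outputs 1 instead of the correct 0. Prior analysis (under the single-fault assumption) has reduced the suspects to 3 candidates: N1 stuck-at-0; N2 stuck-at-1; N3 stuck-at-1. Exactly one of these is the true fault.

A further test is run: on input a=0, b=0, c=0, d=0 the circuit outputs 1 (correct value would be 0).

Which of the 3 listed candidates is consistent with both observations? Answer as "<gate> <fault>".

Evaluate each candidate on input a=0, b=0, c=0, d=0:
  N1 stuck-at-0: N0=0, N1=0 [stuck-at-0], N2=1, N3=0 → 0 — eliminated
  N2 stuck-at-1: N0=0, N1=0, N2=1 [stuck-at-1], N3=0 → 0 — eliminated
  N3 stuck-at-1: N0=0, N1=0, N2=1, N3=1 [stuck-at-1] → 1 — matches
Only N3 stuck-at-1 reproduces the observed 1.

N3 stuck-at-1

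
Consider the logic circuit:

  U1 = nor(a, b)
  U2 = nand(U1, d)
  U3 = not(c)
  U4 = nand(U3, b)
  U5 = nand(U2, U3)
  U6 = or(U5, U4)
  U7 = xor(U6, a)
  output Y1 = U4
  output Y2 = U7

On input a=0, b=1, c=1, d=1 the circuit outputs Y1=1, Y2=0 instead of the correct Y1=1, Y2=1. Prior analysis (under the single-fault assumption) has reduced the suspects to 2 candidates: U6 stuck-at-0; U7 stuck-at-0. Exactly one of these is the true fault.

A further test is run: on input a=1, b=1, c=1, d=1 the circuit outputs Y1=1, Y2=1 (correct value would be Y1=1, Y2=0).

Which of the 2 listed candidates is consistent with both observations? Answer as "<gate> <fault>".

U6 stuck-at-0

Evaluate each candidate on input a=1, b=1, c=1, d=1:
  U6 stuck-at-0: U1=0, U2=1, U3=0, U4=1, U5=1, U6=0 [stuck-at-0], U7=1 → Y1=1, Y2=1 — matches
  U7 stuck-at-0: U1=0, U2=1, U3=0, U4=1, U5=1, U6=1, U7=0 [stuck-at-0] → Y1=1, Y2=0 — eliminated
Only U6 stuck-at-0 reproduces the observed Y1=1, Y2=1.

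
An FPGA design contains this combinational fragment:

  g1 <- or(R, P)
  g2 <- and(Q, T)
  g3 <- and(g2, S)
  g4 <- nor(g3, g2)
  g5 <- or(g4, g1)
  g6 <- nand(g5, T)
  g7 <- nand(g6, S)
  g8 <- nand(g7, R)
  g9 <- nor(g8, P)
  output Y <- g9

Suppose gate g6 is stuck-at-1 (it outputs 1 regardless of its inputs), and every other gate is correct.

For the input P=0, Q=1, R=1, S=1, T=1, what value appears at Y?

0

Propagate with g6 forced: g1=1, g2=1, g3=1, g4=0, g5=1, g6=1 [stuck-at-1], g7=0, g8=1, g9=0.
So Y = 0. (Without the fault it would be 1.)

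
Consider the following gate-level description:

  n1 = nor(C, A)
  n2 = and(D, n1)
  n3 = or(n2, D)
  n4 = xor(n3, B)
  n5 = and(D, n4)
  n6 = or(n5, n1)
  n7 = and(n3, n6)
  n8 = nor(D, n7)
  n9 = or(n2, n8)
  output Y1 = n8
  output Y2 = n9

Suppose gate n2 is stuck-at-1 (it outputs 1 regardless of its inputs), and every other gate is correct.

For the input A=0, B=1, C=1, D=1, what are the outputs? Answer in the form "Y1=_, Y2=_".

Y1=0, Y2=1

Propagate with n2 forced: n1=0, n2=1 [stuck-at-1], n3=1, n4=0, n5=0, n6=0, n7=0, n8=0, n9=1.
So the outputs are Y1=0, Y2=1. (Without the fault they would be Y1=0, Y2=0.)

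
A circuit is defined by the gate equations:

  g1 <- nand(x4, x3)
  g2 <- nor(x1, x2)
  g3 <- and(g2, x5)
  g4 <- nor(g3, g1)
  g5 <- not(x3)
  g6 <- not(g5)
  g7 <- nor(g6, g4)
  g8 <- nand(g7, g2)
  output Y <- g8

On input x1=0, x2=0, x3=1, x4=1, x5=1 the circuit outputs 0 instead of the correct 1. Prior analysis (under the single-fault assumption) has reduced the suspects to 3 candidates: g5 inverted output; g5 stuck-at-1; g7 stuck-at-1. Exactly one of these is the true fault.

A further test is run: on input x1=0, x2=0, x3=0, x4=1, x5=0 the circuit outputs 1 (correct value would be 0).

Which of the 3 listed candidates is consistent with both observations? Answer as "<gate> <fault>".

g5 inverted output

Evaluate each candidate on input x1=0, x2=0, x3=0, x4=1, x5=0:
  g5 inverted output: g1=1, g2=1, g3=0, g4=0, g5=0 [inverted output], g6=1, g7=0, g8=1 → 1 — matches
  g5 stuck-at-1: g1=1, g2=1, g3=0, g4=0, g5=1 [stuck-at-1], g6=0, g7=1, g8=0 → 0 — eliminated
  g7 stuck-at-1: g1=1, g2=1, g3=0, g4=0, g5=1, g6=0, g7=1 [stuck-at-1], g8=0 → 0 — eliminated
Only g5 inverted output reproduces the observed 1.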